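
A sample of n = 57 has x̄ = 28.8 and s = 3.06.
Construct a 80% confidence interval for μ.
(28.27, 29.33)

t-interval (σ unknown):
df = n - 1 = 56
t* = 1.297 for 80% confidence

Margin of error = t* · s/√n = 1.297 · 3.06/√57 = 0.53

CI: (28.27, 29.33)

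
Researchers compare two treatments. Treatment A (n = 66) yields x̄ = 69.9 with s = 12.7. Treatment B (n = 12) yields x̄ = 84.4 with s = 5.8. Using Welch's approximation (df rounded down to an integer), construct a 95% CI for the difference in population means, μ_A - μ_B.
(-19.15, -9.85)

Difference: x̄₁ - x̄₂ = -14.50
SE = √(s₁²/n₁ + s₂²/n₂) = √(12.7²/66 + 5.8²/12) = 2.2907
df = 34.15 → 34 (Welch–Satterthwaite, rounded down)
t* = 2.032

CI: -14.50 ± 2.032 · 2.2907 = -14.50 ± 4.65 = (-19.15, -9.85)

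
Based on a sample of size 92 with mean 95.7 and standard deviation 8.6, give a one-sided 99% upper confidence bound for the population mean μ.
μ ≤ 97.82

Upper bound (one-sided):
t* = 2.368 (one-sided for 99%)
Upper bound = x̄ + t* · s/√n = 95.7 + 2.368 · 8.6/√92 = 97.82

We are 99% confident that μ ≤ 97.82.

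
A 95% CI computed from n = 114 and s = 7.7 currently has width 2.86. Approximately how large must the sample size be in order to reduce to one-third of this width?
n ≈ 1026

CI width ∝ 1/√n
To reduce width by factor 3, need √n to grow by 3 → need 3² = 9 times as many samples.

Current: n = 114, width = 2.86
New: n = 1026, width ≈ 0.94

Width reduced by factor of 2.86/0.94 = 3.04.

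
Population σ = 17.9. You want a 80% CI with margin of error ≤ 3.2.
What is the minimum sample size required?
n ≥ 52

For margin E ≤ 3.2:
n ≥ (z* · σ / E)²
n ≥ (1.282 · 17.9 / 3.2)²
n ≥ 51.43

Minimum n = 52 (rounding up)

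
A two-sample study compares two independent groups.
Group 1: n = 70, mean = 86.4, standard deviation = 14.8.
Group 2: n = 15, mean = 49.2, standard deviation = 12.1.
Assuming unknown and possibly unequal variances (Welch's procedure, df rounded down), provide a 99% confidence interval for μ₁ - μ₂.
(27.12, 47.28)

Difference: x̄₁ - x̄₂ = 37.20
SE = √(s₁²/n₁ + s₂²/n₂) = √(14.8²/70 + 12.1²/15) = 3.5902
df = 23.92 → 23 (Welch–Satterthwaite, rounded down)
t* = 2.807

CI: 37.20 ± 2.807 · 3.5902 = 37.20 ± 10.08 = (27.12, 47.28)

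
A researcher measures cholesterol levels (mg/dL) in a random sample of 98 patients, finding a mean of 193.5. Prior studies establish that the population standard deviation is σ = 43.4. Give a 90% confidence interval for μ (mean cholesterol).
(186.29, 200.71)

z-interval (σ known):
z* = 1.645 for 90% confidence

Margin of error = z* · σ/√n = 1.645 · 43.4/√98 = 7.21

CI: (193.5 - 7.21, 193.5 + 7.21) = (186.29, 200.71)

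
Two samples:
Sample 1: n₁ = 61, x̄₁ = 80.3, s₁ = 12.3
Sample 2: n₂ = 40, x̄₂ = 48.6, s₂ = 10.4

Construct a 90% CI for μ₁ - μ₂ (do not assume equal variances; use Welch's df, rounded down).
(27.92, 35.48)

Difference: x̄₁ - x̄₂ = 31.70
SE = √(s₁²/n₁ + s₂²/n₂) = √(12.3²/61 + 10.4²/40) = 2.2769
df = 92.68 → 92 (Welch–Satterthwaite, rounded down)
t* = 1.662

CI: 31.70 ± 1.662 · 2.2769 = 31.70 ± 3.78 = (27.92, 35.48)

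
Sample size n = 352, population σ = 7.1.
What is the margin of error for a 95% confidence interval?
Margin of error = 0.74

Margin of error = z* · σ/√n
= 1.960 · 7.1/√352
= 1.960 · 7.1/18.7617
= 0.74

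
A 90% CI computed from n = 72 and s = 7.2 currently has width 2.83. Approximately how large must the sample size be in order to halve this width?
n ≈ 288

CI width ∝ 1/√n
To reduce width by factor 2, need √n to grow by 2 → need 2² = 4 times as many samples.

Current: n = 72, width = 2.83
New: n = 288, width ≈ 1.40

Width reduced by factor of 2.83/1.40 = 2.02.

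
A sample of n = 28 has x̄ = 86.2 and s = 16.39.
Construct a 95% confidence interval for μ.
(79.84, 92.56)

t-interval (σ unknown):
df = n - 1 = 27
t* = 2.052 for 95% confidence

Margin of error = t* · s/√n = 2.052 · 16.39/√28 = 6.36

CI: (79.84, 92.56)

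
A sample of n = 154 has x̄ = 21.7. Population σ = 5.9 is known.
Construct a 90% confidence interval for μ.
(20.92, 22.48)

z-interval (σ known):
z* = 1.645 for 90% confidence

Margin of error = z* · σ/√n = 1.645 · 5.9/√154 = 0.78

CI: (21.7 - 0.78, 21.7 + 0.78) = (20.92, 22.48)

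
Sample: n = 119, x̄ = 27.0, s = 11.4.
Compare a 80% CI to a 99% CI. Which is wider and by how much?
99% CI is wider by 2.78

df = 118
80% CI: t* = 1.289, (25.65, 28.35), width = 2 · t* · s/√n = 2.69
99% CI: t* = 2.618, (24.26, 29.74), width = 2 · t* · s/√n = 5.47

The 99% CI is wider by 5.47 - 2.69 = 2.78.
Higher confidence requires a wider interval.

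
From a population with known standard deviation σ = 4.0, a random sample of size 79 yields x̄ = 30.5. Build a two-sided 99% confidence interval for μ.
(29.34, 31.66)

z-interval (σ known):
z* = 2.576 for 99% confidence

Margin of error = z* · σ/√n = 2.576 · 4.0/√79 = 1.16

CI: (30.5 - 1.16, 30.5 + 1.16) = (29.34, 31.66)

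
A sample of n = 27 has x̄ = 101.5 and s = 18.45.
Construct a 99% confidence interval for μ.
(91.63, 111.37)

t-interval (σ unknown):
df = n - 1 = 26
t* = 2.779 for 99% confidence

Margin of error = t* · s/√n = 2.779 · 18.45/√27 = 9.87

CI: (91.63, 111.37)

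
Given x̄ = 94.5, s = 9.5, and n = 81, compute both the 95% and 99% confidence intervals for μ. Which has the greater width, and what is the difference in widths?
99% CI is wider by 1.37

df = 80
95% CI: t* = 1.990, (92.40, 96.60), width = 2 · t* · s/√n = 4.20
99% CI: t* = 2.639, (91.71, 97.29), width = 2 · t* · s/√n = 5.57

The 99% CI is wider by 5.57 - 4.20 = 1.37.
Higher confidence requires a wider interval.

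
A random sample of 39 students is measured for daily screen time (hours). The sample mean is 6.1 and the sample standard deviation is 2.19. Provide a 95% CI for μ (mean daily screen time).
(5.39, 6.81)

t-interval (σ unknown):
df = n - 1 = 38
t* = 2.024 for 95% confidence

Margin of error = t* · s/√n = 2.024 · 2.19/√39 = 0.71

CI: (5.39, 6.81)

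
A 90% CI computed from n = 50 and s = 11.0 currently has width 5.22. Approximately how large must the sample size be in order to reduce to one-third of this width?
n ≈ 450

CI width ∝ 1/√n
To reduce width by factor 3, need √n to grow by 3 → need 3² = 9 times as many samples.

Current: n = 50, width = 5.22
New: n = 450, width ≈ 1.71

Width reduced by factor of 5.22/1.71 = 3.05.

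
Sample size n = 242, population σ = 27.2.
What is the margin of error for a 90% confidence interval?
Margin of error = 2.88

Margin of error = z* · σ/√n
= 1.645 · 27.2/√242
= 1.645 · 27.2/15.5563
= 2.88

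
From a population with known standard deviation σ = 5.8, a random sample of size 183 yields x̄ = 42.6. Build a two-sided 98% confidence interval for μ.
(41.60, 43.60)

z-interval (σ known):
z* = 2.326 for 98% confidence

Margin of error = z* · σ/√n = 2.326 · 5.8/√183 = 1.00

CI: (42.6 - 1.00, 42.6 + 1.00) = (41.60, 43.60)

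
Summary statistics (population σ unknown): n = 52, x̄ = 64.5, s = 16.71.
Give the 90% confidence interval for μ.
(60.62, 68.38)

t-interval (σ unknown):
df = n - 1 = 51
t* = 1.675 for 90% confidence

Margin of error = t* · s/√n = 1.675 · 16.71/√52 = 3.88

CI: (60.62, 68.38)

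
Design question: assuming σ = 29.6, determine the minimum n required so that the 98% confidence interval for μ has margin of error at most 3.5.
n ≥ 387

For margin E ≤ 3.5:
n ≥ (z* · σ / E)²
n ≥ (2.326 · 29.6 / 3.5)²
n ≥ 386.96

Minimum n = 387 (rounding up)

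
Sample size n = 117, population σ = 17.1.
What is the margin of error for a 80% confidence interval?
Margin of error = 2.03

Margin of error = z* · σ/√n
= 1.282 · 17.1/√117
= 1.282 · 17.1/10.8167
= 2.03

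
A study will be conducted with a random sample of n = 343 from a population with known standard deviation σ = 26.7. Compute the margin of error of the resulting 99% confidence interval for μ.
Margin of error = 3.71

Margin of error = z* · σ/√n
= 2.576 · 26.7/√343
= 2.576 · 26.7/18.5203
= 3.71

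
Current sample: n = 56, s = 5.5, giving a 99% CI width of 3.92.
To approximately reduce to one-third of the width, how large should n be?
n ≈ 504

CI width ∝ 1/√n
To reduce width by factor 3, need √n to grow by 3 → need 3² = 9 times as many samples.

Current: n = 56, width = 3.92
New: n = 504, width ≈ 1.27

Width reduced by factor of 3.92/1.27 = 3.09.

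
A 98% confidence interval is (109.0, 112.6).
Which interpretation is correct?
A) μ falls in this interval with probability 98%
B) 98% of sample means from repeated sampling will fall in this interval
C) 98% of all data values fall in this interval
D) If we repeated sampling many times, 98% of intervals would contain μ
D

A) Wrong — μ is fixed; the randomness lives in the interval, not in μ.
B) Wrong — coverage applies to intervals containing μ, not to future x̄ values.
C) Wrong — a CI is about the parameter μ, not individual data values.
D) Correct — this is the frequentist long-run coverage interpretation.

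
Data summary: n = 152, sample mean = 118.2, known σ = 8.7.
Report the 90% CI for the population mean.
(117.04, 119.36)

z-interval (σ known):
z* = 1.645 for 90% confidence

Margin of error = z* · σ/√n = 1.645 · 8.7/√152 = 1.16

CI: (118.2 - 1.16, 118.2 + 1.16) = (117.04, 119.36)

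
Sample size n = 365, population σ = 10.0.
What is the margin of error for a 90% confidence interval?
Margin of error = 0.86

Margin of error = z* · σ/√n
= 1.645 · 10.0/√365
= 1.645 · 10.0/19.1050
= 0.86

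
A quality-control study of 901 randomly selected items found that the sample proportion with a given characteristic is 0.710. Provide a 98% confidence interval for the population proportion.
(0.675, 0.745)

Proportion CI:
SE = √(p̂(1-p̂)/n) = √(0.710 · 0.290 / 901) = 0.01512

z* = 2.326
Margin = z* · SE = 2.326 · 0.01512 = 0.0352

CI: 0.710 ± 0.0352 = (0.675, 0.745)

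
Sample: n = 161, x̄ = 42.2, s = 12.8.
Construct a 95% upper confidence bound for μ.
μ ≤ 43.87

Upper bound (one-sided):
t* = 1.654 (one-sided for 95%)
Upper bound = x̄ + t* · s/√n = 42.2 + 1.654 · 12.8/√161 = 43.87

We are 95% confident that μ ≤ 43.87.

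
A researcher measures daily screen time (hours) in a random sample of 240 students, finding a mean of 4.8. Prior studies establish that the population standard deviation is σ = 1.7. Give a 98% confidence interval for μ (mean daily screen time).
(4.54, 5.06)

z-interval (σ known):
z* = 2.326 for 98% confidence

Margin of error = z* · σ/√n = 2.326 · 1.7/√240 = 0.26

CI: (4.8 - 0.26, 4.8 + 0.26) = (4.54, 5.06)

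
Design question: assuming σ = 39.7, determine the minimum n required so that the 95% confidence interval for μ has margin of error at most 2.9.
n ≥ 720

For margin E ≤ 2.9:
n ≥ (z* · σ / E)²
n ≥ (1.960 · 39.7 / 2.9)²
n ≥ 719.94

Minimum n = 720 (rounding up)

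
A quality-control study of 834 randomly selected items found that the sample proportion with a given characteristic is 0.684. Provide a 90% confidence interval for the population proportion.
(0.658, 0.710)

Proportion CI:
SE = √(p̂(1-p̂)/n) = √(0.684 · 0.316 / 834) = 0.01610

z* = 1.645
Margin = z* · SE = 1.645 · 0.01610 = 0.0265

CI: 0.684 ± 0.0265 = (0.658, 0.710)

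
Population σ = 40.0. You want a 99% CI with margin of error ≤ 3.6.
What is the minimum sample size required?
n ≥ 820

For margin E ≤ 3.6:
n ≥ (z* · σ / E)²
n ≥ (2.576 · 40.0 / 3.6)²
n ≥ 819.23

Minimum n = 820 (rounding up)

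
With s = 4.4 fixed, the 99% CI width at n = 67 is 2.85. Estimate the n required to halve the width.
n ≈ 268

CI width ∝ 1/√n
To reduce width by factor 2, need √n to grow by 2 → need 2² = 4 times as many samples.

Current: n = 67, width = 2.85
New: n = 268, width ≈ 1.39

Width reduced by factor of 2.85/1.39 = 2.05.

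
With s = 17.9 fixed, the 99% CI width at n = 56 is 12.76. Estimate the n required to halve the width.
n ≈ 224

CI width ∝ 1/√n
To reduce width by factor 2, need √n to grow by 2 → need 2² = 4 times as many samples.

Current: n = 56, width = 12.76
New: n = 224, width ≈ 6.21

Width reduced by factor of 12.76/6.21 = 2.05.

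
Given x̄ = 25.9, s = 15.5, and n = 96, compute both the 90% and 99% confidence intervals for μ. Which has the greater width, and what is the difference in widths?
99% CI is wider by 3.06

df = 95
90% CI: t* = 1.661, (23.27, 28.53), width = 2 · t* · s/√n = 5.26
99% CI: t* = 2.629, (21.74, 30.06), width = 2 · t* · s/√n = 8.32

The 99% CI is wider by 8.32 - 5.26 = 3.06.
Higher confidence requires a wider interval.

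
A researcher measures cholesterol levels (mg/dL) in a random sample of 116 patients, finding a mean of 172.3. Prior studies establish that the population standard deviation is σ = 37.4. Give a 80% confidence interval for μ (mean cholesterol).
(167.85, 176.75)

z-interval (σ known):
z* = 1.282 for 80% confidence

Margin of error = z* · σ/√n = 1.282 · 37.4/√116 = 4.45

CI: (172.3 - 4.45, 172.3 + 4.45) = (167.85, 176.75)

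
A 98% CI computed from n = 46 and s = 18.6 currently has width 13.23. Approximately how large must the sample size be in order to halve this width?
n ≈ 184

CI width ∝ 1/√n
To reduce width by factor 2, need √n to grow by 2 → need 2² = 4 times as many samples.

Current: n = 46, width = 13.23
New: n = 184, width ≈ 6.44

Width reduced by factor of 13.23/6.44 = 2.05.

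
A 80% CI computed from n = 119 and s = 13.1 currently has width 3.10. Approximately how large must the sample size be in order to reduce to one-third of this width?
n ≈ 1071

CI width ∝ 1/√n
To reduce width by factor 3, need √n to grow by 3 → need 3² = 9 times as many samples.

Current: n = 119, width = 3.10
New: n = 1071, width ≈ 1.03

Width reduced by factor of 3.10/1.03 = 3.01.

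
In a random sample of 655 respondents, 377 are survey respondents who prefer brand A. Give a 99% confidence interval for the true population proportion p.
(0.526, 0.625)

Proportion CI:
p̂ = 377/655 = 0.57557
SE = √(p̂(1-p̂)/n) = √(0.57557 · 0.42443 / 655) = 0.01931

z* = 2.576
Margin = z* · SE = 2.576 · 0.01931 = 0.0497

CI: 0.57557 ± 0.0497 = (0.526, 0.625)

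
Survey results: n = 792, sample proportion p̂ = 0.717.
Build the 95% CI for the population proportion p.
(0.686, 0.748)

Proportion CI:
SE = √(p̂(1-p̂)/n) = √(0.717 · 0.283 / 792) = 0.01601

z* = 1.960
Margin = z* · SE = 1.960 · 0.01601 = 0.0314

CI: 0.717 ± 0.0314 = (0.686, 0.748)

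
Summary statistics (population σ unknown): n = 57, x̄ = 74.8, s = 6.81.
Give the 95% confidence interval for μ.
(72.99, 76.61)

t-interval (σ unknown):
df = n - 1 = 56
t* = 2.003 for 95% confidence

Margin of error = t* · s/√n = 2.003 · 6.81/√57 = 1.81

CI: (72.99, 76.61)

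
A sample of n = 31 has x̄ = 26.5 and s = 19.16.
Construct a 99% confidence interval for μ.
(17.04, 35.96)

t-interval (σ unknown):
df = n - 1 = 30
t* = 2.750 for 99% confidence

Margin of error = t* · s/√n = 2.750 · 19.16/√31 = 9.46

CI: (17.04, 35.96)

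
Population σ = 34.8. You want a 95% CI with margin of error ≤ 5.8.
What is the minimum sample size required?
n ≥ 139

For margin E ≤ 5.8:
n ≥ (z* · σ / E)²
n ≥ (1.960 · 34.8 / 5.8)²
n ≥ 138.30

Minimum n = 139 (rounding up)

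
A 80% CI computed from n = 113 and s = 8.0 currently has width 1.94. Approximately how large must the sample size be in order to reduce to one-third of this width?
n ≈ 1017

CI width ∝ 1/√n
To reduce width by factor 3, need √n to grow by 3 → need 3² = 9 times as many samples.

Current: n = 113, width = 1.94
New: n = 1017, width ≈ 0.64

Width reduced by factor of 1.94/0.64 = 3.03.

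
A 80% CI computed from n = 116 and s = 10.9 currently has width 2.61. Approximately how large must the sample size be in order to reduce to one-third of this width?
n ≈ 1044

CI width ∝ 1/√n
To reduce width by factor 3, need √n to grow by 3 → need 3² = 9 times as many samples.

Current: n = 116, width = 2.61
New: n = 1044, width ≈ 0.86

Width reduced by factor of 2.61/0.86 = 3.03.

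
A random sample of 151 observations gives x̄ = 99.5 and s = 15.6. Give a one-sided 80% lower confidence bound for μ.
μ ≥ 98.43

Lower bound (one-sided):
t* = 0.844 (one-sided for 80%)
Lower bound = x̄ - t* · s/√n = 99.5 - 0.844 · 15.6/√151 = 98.43

We are 80% confident that μ ≥ 98.43.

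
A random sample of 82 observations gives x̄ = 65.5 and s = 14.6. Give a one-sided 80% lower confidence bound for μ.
μ ≥ 64.14

Lower bound (one-sided):
t* = 0.846 (one-sided for 80%)
Lower bound = x̄ - t* · s/√n = 65.5 - 0.846 · 14.6/√82 = 64.14

We are 80% confident that μ ≥ 64.14.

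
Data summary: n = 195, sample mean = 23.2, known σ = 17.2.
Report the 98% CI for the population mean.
(20.34, 26.06)

z-interval (σ known):
z* = 2.326 for 98% confidence

Margin of error = z* · σ/√n = 2.326 · 17.2/√195 = 2.86

CI: (23.2 - 2.86, 23.2 + 2.86) = (20.34, 26.06)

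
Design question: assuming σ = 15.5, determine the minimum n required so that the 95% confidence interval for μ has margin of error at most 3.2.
n ≥ 91

For margin E ≤ 3.2:
n ≥ (z* · σ / E)²
n ≥ (1.960 · 15.5 / 3.2)²
n ≥ 90.13

Minimum n = 91 (rounding up)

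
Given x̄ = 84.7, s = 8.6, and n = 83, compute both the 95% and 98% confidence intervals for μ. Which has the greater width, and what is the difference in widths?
98% CI is wider by 0.72

df = 82
95% CI: t* = 1.989, (82.82, 86.58), width = 2 · t* · s/√n = 3.76
98% CI: t* = 2.373, (82.46, 86.94), width = 2 · t* · s/√n = 4.48

The 98% CI is wider by 4.48 - 3.76 = 0.72.
Higher confidence requires a wider interval.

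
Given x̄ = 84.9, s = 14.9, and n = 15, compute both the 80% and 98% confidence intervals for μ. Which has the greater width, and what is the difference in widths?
98% CI is wider by 9.84

df = 14
80% CI: t* = 1.345, (79.73, 90.07), width = 2 · t* · s/√n = 10.35
98% CI: t* = 2.624, (74.81, 94.99), width = 2 · t* · s/√n = 20.19

The 98% CI is wider by 20.19 - 10.35 = 9.84.
Higher confidence requires a wider interval.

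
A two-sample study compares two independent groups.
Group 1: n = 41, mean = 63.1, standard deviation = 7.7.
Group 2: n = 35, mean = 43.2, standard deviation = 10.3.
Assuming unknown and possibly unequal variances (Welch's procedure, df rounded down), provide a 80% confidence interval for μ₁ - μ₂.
(17.16, 22.64)

Difference: x̄₁ - x̄₂ = 19.90
SE = √(s₁²/n₁ + s₂²/n₂) = √(7.7²/41 + 10.3²/35) = 2.1159
df = 62.16 → 62 (Welch–Satterthwaite, rounded down)
t* = 1.295

CI: 19.90 ± 1.295 · 2.1159 = 19.90 ± 2.74 = (17.16, 22.64)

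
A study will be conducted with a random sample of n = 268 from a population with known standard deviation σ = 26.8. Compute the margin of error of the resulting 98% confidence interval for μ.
Margin of error = 3.81

Margin of error = z* · σ/√n
= 2.326 · 26.8/√268
= 2.326 · 26.8/16.3707
= 3.81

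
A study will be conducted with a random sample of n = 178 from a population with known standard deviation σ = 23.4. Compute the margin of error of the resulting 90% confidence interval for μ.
Margin of error = 2.89

Margin of error = z* · σ/√n
= 1.645 · 23.4/√178
= 1.645 · 23.4/13.3417
= 2.89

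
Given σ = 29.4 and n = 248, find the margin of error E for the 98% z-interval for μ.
Margin of error = 4.34

Margin of error = z* · σ/√n
= 2.326 · 29.4/√248
= 2.326 · 29.4/15.7480
= 4.34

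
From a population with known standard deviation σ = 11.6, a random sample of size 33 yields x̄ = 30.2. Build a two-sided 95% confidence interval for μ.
(26.24, 34.16)

z-interval (σ known):
z* = 1.960 for 95% confidence

Margin of error = z* · σ/√n = 1.960 · 11.6/√33 = 3.96

CI: (30.2 - 3.96, 30.2 + 3.96) = (26.24, 34.16)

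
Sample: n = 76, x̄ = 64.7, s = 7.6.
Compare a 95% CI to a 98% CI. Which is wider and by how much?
98% CI is wider by 0.67

df = 75
95% CI: t* = 1.992, (62.96, 66.44), width = 2 · t* · s/√n = 3.47
98% CI: t* = 2.377, (62.63, 66.77), width = 2 · t* · s/√n = 4.14

The 98% CI is wider by 4.14 - 3.47 = 0.67.
Higher confidence requires a wider interval.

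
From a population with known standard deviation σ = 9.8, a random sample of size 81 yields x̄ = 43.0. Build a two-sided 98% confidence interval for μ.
(40.47, 45.53)

z-interval (σ known):
z* = 2.326 for 98% confidence

Margin of error = z* · σ/√n = 2.326 · 9.8/√81 = 2.53

CI: (43.0 - 2.53, 43.0 + 2.53) = (40.47, 45.53)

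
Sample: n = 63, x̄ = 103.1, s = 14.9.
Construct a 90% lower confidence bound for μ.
μ ≥ 100.67

Lower bound (one-sided):
t* = 1.295 (one-sided for 90%)
Lower bound = x̄ - t* · s/√n = 103.1 - 1.295 · 14.9/√63 = 100.67

We are 90% confident that μ ≥ 100.67.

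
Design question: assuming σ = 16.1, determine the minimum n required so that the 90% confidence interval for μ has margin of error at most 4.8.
n ≥ 31

For margin E ≤ 4.8:
n ≥ (z* · σ / E)²
n ≥ (1.645 · 16.1 / 4.8)²
n ≥ 30.44

Minimum n = 31 (rounding up)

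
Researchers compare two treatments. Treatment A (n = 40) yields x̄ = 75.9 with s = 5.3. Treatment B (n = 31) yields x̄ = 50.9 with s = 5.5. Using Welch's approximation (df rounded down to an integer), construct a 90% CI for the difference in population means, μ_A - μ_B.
(22.84, 27.16)

Difference: x̄₁ - x̄₂ = 25.00
SE = √(s₁²/n₁ + s₂²/n₂) = √(5.3²/40 + 5.5²/31) = 1.2954
df = 63.44 → 63 (Welch–Satterthwaite, rounded down)
t* = 1.669

CI: 25.00 ± 1.669 · 1.2954 = 25.00 ± 2.16 = (22.84, 27.16)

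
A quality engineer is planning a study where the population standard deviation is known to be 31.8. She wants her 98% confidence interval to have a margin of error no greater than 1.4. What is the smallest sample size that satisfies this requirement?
n ≥ 2792

For margin E ≤ 1.4:
n ≥ (z* · σ / E)²
n ≥ (2.326 · 31.8 / 1.4)²
n ≥ 2791.37

Minimum n = 2792 (rounding up)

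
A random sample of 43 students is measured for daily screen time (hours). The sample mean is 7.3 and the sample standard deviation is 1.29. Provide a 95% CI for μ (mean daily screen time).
(6.90, 7.70)

t-interval (σ unknown):
df = n - 1 = 42
t* = 2.018 for 95% confidence

Margin of error = t* · s/√n = 2.018 · 1.29/√43 = 0.40

CI: (6.90, 7.70)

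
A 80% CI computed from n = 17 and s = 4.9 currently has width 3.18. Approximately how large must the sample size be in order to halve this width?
n ≈ 68

CI width ∝ 1/√n
To reduce width by factor 2, need √n to grow by 2 → need 2² = 4 times as many samples.

Current: n = 17, width = 3.18
New: n = 68, width ≈ 1.54

Width reduced by factor of 3.18/1.54 = 2.06.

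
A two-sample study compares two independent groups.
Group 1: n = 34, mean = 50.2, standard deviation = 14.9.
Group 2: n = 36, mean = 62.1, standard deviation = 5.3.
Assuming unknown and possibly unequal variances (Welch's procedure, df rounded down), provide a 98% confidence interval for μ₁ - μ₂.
(-18.45, -5.35)

Difference: x̄₁ - x̄₂ = -11.90
SE = √(s₁²/n₁ + s₂²/n₂) = √(14.9²/34 + 5.3²/36) = 2.7037
df = 40.81 → 40 (Welch–Satterthwaite, rounded down)
t* = 2.423

CI: -11.90 ± 2.423 · 2.7037 = -11.90 ± 6.55 = (-18.45, -5.35)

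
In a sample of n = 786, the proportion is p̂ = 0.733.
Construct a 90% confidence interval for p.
(0.707, 0.759)

Proportion CI:
SE = √(p̂(1-p̂)/n) = √(0.733 · 0.267 / 786) = 0.01578

z* = 1.645
Margin = z* · SE = 1.645 · 0.01578 = 0.0260

CI: 0.733 ± 0.0260 = (0.707, 0.759)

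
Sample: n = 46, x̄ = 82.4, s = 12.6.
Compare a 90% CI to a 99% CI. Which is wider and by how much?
99% CI is wider by 3.75

df = 45
90% CI: t* = 1.679, (79.28, 85.52), width = 2 · t* · s/√n = 6.24
99% CI: t* = 2.690, (77.40, 87.40), width = 2 · t* · s/√n = 9.99

The 99% CI is wider by 9.99 - 6.24 = 3.75.
Higher confidence requires a wider interval.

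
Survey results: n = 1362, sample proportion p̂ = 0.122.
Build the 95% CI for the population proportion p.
(0.105, 0.139)

Proportion CI:
SE = √(p̂(1-p̂)/n) = √(0.122 · 0.878 / 1362) = 0.00887

z* = 1.960
Margin = z* · SE = 1.960 · 0.00887 = 0.0174

CI: 0.122 ± 0.0174 = (0.105, 0.139)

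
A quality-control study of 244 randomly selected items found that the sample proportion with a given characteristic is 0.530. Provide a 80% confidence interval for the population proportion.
(0.489, 0.571)

Proportion CI:
SE = √(p̂(1-p̂)/n) = √(0.530 · 0.470 / 244) = 0.03195

z* = 1.282
Margin = z* · SE = 1.282 · 0.03195 = 0.0410

CI: 0.530 ± 0.0410 = (0.489, 0.571)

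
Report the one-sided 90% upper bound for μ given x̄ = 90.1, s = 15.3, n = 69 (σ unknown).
μ ≤ 92.48

Upper bound (one-sided):
t* = 1.294 (one-sided for 90%)
Upper bound = x̄ + t* · s/√n = 90.1 + 1.294 · 15.3/√69 = 92.48

We are 90% confident that μ ≤ 92.48.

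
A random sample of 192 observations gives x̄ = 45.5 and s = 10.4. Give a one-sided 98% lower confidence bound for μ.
μ ≥ 43.95

Lower bound (one-sided):
t* = 2.068 (one-sided for 98%)
Lower bound = x̄ - t* · s/√n = 45.5 - 2.068 · 10.4/√192 = 43.95

We are 98% confident that μ ≥ 43.95.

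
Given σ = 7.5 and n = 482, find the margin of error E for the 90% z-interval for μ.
Margin of error = 0.56

Margin of error = z* · σ/√n
= 1.645 · 7.5/√482
= 1.645 · 7.5/21.9545
= 0.56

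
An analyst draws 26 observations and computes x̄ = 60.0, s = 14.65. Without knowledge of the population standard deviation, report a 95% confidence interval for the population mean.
(54.08, 65.92)

t-interval (σ unknown):
df = n - 1 = 25
t* = 2.060 for 95% confidence

Margin of error = t* · s/√n = 2.060 · 14.65/√26 = 5.92

CI: (54.08, 65.92)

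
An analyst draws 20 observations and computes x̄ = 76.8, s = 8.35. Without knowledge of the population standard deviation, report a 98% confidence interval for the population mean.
(72.06, 81.54)

t-interval (σ unknown):
df = n - 1 = 19
t* = 2.539 for 98% confidence

Margin of error = t* · s/√n = 2.539 · 8.35/√20 = 4.74

CI: (72.06, 81.54)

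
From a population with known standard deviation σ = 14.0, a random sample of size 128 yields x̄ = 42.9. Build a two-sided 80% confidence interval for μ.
(41.31, 44.49)

z-interval (σ known):
z* = 1.282 for 80% confidence

Margin of error = z* · σ/√n = 1.282 · 14.0/√128 = 1.59

CI: (42.9 - 1.59, 42.9 + 1.59) = (41.31, 44.49)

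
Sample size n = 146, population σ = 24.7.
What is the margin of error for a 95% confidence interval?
Margin of error = 4.01

Margin of error = z* · σ/√n
= 1.960 · 24.7/√146
= 1.960 · 24.7/12.0830
= 4.01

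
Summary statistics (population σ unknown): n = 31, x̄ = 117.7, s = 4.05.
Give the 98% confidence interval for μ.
(115.91, 119.49)

t-interval (σ unknown):
df = n - 1 = 30
t* = 2.457 for 98% confidence

Margin of error = t* · s/√n = 2.457 · 4.05/√31 = 1.79

CI: (115.91, 119.49)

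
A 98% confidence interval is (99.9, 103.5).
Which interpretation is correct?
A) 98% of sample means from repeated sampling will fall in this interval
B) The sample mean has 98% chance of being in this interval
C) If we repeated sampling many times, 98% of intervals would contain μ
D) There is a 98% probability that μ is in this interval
C

A) Wrong — coverage applies to intervals containing μ, not to future x̄ values.
B) Wrong — x̄ is observed and sits in the interval by construction.
C) Correct — this is the frequentist long-run coverage interpretation.
D) Wrong — μ is fixed; the randomness lives in the interval, not in μ.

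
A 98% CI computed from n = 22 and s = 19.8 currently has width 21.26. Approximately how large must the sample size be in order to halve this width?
n ≈ 88

CI width ∝ 1/√n
To reduce width by factor 2, need √n to grow by 2 → need 2² = 4 times as many samples.

Current: n = 22, width = 21.26
New: n = 88, width ≈ 10.00

Width reduced by factor of 21.26/10.00 = 2.13.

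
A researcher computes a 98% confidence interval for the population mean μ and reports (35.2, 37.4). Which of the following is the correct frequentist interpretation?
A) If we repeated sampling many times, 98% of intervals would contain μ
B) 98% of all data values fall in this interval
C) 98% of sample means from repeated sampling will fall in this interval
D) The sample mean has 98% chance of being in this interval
A

A) Correct — this is the frequentist long-run coverage interpretation.
B) Wrong — a CI is about the parameter μ, not individual data values.
C) Wrong — coverage applies to intervals containing μ, not to future x̄ values.
D) Wrong — x̄ is observed and sits in the interval by construction.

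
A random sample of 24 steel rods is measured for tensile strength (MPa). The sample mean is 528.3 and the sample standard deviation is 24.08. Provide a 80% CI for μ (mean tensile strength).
(521.82, 534.78)

t-interval (σ unknown):
df = n - 1 = 23
t* = 1.319 for 80% confidence

Margin of error = t* · s/√n = 1.319 · 24.08/√24 = 6.48

CI: (521.82, 534.78)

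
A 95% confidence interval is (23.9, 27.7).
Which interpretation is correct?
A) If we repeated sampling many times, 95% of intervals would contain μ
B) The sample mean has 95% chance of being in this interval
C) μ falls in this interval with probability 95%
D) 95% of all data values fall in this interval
A

A) Correct — this is the frequentist long-run coverage interpretation.
B) Wrong — x̄ is observed and sits in the interval by construction.
C) Wrong — μ is fixed; the randomness lives in the interval, not in μ.
D) Wrong — a CI is about the parameter μ, not individual data values.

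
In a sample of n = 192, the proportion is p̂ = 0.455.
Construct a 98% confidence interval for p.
(0.371, 0.539)

Proportion CI:
SE = √(p̂(1-p̂)/n) = √(0.455 · 0.545 / 192) = 0.03594

z* = 2.326
Margin = z* · SE = 2.326 · 0.03594 = 0.0836

CI: 0.455 ± 0.0836 = (0.371, 0.539)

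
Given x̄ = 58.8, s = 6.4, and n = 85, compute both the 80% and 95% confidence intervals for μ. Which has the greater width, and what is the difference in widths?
95% CI is wider by 0.97

df = 84
80% CI: t* = 1.292, (57.90, 59.70), width = 2 · t* · s/√n = 1.79
95% CI: t* = 1.989, (57.42, 60.18), width = 2 · t* · s/√n = 2.76

The 95% CI is wider by 2.76 - 1.79 = 0.97.
Higher confidence requires a wider interval.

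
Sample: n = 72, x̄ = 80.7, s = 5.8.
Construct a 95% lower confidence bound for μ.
μ ≥ 79.56

Lower bound (one-sided):
t* = 1.667 (one-sided for 95%)
Lower bound = x̄ - t* · s/√n = 80.7 - 1.667 · 5.8/√72 = 79.56

We are 95% confident that μ ≥ 79.56.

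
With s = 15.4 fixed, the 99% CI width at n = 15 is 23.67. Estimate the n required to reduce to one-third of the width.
n ≈ 135

CI width ∝ 1/√n
To reduce width by factor 3, need √n to grow by 3 → need 3² = 9 times as many samples.

Current: n = 15, width = 23.67
New: n = 135, width ≈ 6.93

Width reduced by factor of 23.67/6.93 = 3.42.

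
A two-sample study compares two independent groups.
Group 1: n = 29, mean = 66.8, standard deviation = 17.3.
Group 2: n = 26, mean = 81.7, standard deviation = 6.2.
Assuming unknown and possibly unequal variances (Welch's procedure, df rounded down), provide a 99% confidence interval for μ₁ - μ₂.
(-24.26, -5.54)

Difference: x̄₁ - x̄₂ = -14.90
SE = √(s₁²/n₁ + s₂²/n₂) = √(17.3²/29 + 6.2²/26) = 3.4349
df = 35.77 → 35 (Welch–Satterthwaite, rounded down)
t* = 2.724

CI: -14.90 ± 2.724 · 3.4349 = -14.90 ± 9.36 = (-24.26, -5.54)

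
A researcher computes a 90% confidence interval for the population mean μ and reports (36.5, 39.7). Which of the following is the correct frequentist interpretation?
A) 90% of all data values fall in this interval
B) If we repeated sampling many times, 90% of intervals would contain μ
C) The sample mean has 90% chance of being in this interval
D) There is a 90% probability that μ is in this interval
B

A) Wrong — a CI is about the parameter μ, not individual data values.
B) Correct — this is the frequentist long-run coverage interpretation.
C) Wrong — x̄ is observed and sits in the interval by construction.
D) Wrong — μ is fixed; the randomness lives in the interval, not in μ.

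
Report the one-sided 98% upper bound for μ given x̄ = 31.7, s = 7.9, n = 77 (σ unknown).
μ ≤ 33.58

Upper bound (one-sided):
t* = 2.090 (one-sided for 98%)
Upper bound = x̄ + t* · s/√n = 31.7 + 2.090 · 7.9/√77 = 33.58

We are 98% confident that μ ≤ 33.58.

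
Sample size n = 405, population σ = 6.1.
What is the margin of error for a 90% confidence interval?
Margin of error = 0.50

Margin of error = z* · σ/√n
= 1.645 · 6.1/√405
= 1.645 · 6.1/20.1246
= 0.50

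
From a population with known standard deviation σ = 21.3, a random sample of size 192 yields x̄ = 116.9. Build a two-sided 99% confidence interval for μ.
(112.94, 120.86)

z-interval (σ known):
z* = 2.576 for 99% confidence

Margin of error = z* · σ/√n = 2.576 · 21.3/√192 = 3.96

CI: (116.9 - 3.96, 116.9 + 3.96) = (112.94, 120.86)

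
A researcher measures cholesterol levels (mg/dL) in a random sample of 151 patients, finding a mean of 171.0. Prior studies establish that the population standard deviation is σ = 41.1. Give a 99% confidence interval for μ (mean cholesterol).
(162.38, 179.62)

z-interval (σ known):
z* = 2.576 for 99% confidence

Margin of error = z* · σ/√n = 2.576 · 41.1/√151 = 8.62

CI: (171.0 - 8.62, 171.0 + 8.62) = (162.38, 179.62)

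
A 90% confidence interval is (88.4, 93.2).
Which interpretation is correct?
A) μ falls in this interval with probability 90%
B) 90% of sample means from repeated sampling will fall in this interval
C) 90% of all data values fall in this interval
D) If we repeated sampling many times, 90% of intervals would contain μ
D

A) Wrong — μ is fixed; the randomness lives in the interval, not in μ.
B) Wrong — coverage applies to intervals containing μ, not to future x̄ values.
C) Wrong — a CI is about the parameter μ, not individual data values.
D) Correct — this is the frequentist long-run coverage interpretation.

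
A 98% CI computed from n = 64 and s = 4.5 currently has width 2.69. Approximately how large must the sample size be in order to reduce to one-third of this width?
n ≈ 576

CI width ∝ 1/√n
To reduce width by factor 3, need √n to grow by 3 → need 3² = 9 times as many samples.

Current: n = 64, width = 2.69
New: n = 576, width ≈ 0.87

Width reduced by factor of 2.69/0.87 = 3.09.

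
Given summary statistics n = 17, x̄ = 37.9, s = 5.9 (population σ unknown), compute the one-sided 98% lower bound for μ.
μ ≥ 34.70

Lower bound (one-sided):
t* = 2.235 (one-sided for 98%)
Lower bound = x̄ - t* · s/√n = 37.9 - 2.235 · 5.9/√17 = 34.70

We are 98% confident that μ ≥ 34.70.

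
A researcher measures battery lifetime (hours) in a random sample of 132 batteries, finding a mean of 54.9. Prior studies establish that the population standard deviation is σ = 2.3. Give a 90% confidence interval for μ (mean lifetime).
(54.57, 55.23)

z-interval (σ known):
z* = 1.645 for 90% confidence

Margin of error = z* · σ/√n = 1.645 · 2.3/√132 = 0.33

CI: (54.9 - 0.33, 54.9 + 0.33) = (54.57, 55.23)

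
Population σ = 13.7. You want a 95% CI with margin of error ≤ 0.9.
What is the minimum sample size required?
n ≥ 891

For margin E ≤ 0.9:
n ≥ (z* · σ / E)²
n ≥ (1.960 · 13.7 / 0.9)²
n ≥ 890.16

Minimum n = 891 (rounding up)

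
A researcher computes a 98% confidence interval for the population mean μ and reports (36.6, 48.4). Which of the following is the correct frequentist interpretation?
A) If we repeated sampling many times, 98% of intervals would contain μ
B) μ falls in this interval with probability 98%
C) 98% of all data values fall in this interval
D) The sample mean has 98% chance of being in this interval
A

A) Correct — this is the frequentist long-run coverage interpretation.
B) Wrong — μ is fixed; the randomness lives in the interval, not in μ.
C) Wrong — a CI is about the parameter μ, not individual data values.
D) Wrong — x̄ is observed and sits in the interval by construction.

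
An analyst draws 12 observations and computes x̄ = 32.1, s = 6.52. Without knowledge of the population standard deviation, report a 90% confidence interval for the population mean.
(28.72, 35.48)

t-interval (σ unknown):
df = n - 1 = 11
t* = 1.796 for 90% confidence

Margin of error = t* · s/√n = 1.796 · 6.52/√12 = 3.38

CI: (28.72, 35.48)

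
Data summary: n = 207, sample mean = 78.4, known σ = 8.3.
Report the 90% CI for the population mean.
(77.45, 79.35)

z-interval (σ known):
z* = 1.645 for 90% confidence

Margin of error = z* · σ/√n = 1.645 · 8.3/√207 = 0.95

CI: (78.4 - 0.95, 78.4 + 0.95) = (77.45, 79.35)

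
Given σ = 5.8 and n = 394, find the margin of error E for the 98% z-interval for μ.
Margin of error = 0.68

Margin of error = z* · σ/√n
= 2.326 · 5.8/√394
= 2.326 · 5.8/19.8494
= 0.68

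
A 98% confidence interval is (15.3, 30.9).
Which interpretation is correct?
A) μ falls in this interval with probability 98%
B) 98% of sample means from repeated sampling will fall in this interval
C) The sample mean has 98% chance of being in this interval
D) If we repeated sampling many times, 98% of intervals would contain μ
D

A) Wrong — μ is fixed; the randomness lives in the interval, not in μ.
B) Wrong — coverage applies to intervals containing μ, not to future x̄ values.
C) Wrong — x̄ is observed and sits in the interval by construction.
D) Correct — this is the frequentist long-run coverage interpretation.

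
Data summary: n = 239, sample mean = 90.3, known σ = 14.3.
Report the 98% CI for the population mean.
(88.15, 92.45)

z-interval (σ known):
z* = 2.326 for 98% confidence

Margin of error = z* · σ/√n = 2.326 · 14.3/√239 = 2.15

CI: (90.3 - 2.15, 90.3 + 2.15) = (88.15, 92.45)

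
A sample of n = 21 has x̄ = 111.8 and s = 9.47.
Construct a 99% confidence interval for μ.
(105.92, 117.68)

t-interval (σ unknown):
df = n - 1 = 20
t* = 2.845 for 99% confidence

Margin of error = t* · s/√n = 2.845 · 9.47/√21 = 5.88

CI: (105.92, 117.68)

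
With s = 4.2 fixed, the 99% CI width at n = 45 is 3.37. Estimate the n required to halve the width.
n ≈ 180

CI width ∝ 1/√n
To reduce width by factor 2, need √n to grow by 2 → need 2² = 4 times as many samples.

Current: n = 45, width = 3.37
New: n = 180, width ≈ 1.63

Width reduced by factor of 3.37/1.63 = 2.07.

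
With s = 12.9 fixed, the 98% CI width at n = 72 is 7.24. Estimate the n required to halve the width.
n ≈ 288

CI width ∝ 1/√n
To reduce width by factor 2, need √n to grow by 2 → need 2² = 4 times as many samples.

Current: n = 72, width = 7.24
New: n = 288, width ≈ 3.56

Width reduced by factor of 7.24/3.56 = 2.03.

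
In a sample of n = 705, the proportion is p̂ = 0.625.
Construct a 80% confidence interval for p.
(0.602, 0.648)

Proportion CI:
SE = √(p̂(1-p̂)/n) = √(0.625 · 0.375 / 705) = 0.01823

z* = 1.282
Margin = z* · SE = 1.282 · 0.01823 = 0.0234

CI: 0.625 ± 0.0234 = (0.602, 0.648)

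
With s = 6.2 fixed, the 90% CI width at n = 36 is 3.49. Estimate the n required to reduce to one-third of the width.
n ≈ 324

CI width ∝ 1/√n
To reduce width by factor 3, need √n to grow by 3 → need 3² = 9 times as many samples.

Current: n = 36, width = 3.49
New: n = 324, width ≈ 1.14

Width reduced by factor of 3.49/1.14 = 3.06.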